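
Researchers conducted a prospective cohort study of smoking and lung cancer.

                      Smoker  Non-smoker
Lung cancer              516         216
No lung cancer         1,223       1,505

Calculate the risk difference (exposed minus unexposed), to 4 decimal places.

0.1712

Reading the table with exposure as columns: a = 516 (Smoker, case), b = 1223 (Smoker, non-case), c = 216 (Non-smoker, case), d = 1505.
Risk in exposed = 516/1739 = 0.296722; risk in unexposed = 216/1721 = 0.125508.
Risk difference = 0.296722 − 0.125508 = 0.171214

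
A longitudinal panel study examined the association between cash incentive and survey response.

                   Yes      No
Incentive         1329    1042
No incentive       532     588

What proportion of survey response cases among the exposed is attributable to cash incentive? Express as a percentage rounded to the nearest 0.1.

Cells: a = 1329, b = 1042, c = 532, d = 588.
Risk in exposed = 1329/2371 = 0.56052; risk in unexposed = 532/1120 = 0.47500.
RR = 0.56052/0.47500 = 1.18005
AR% = (RR − 1)/RR × 100 = (1.18005 − 1)/1.18005 × 100 = 15.2577%

15.3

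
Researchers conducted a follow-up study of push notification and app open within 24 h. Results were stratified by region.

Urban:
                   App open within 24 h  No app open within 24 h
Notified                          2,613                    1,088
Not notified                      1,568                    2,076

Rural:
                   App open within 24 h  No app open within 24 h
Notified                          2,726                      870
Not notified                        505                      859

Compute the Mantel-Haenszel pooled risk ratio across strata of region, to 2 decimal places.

RR_MH = Σ(aᵢ·n₀ᵢ/nᵢ) / Σ(cᵢ·n₁ᵢ/nᵢ), with n₁ᵢ = aᵢ+bᵢ (exposed), n₀ᵢ = cᵢ+dᵢ (unexposed), nᵢ = n₁ᵢ+n₀ᵢ.
Stratum 1 (Urban): n₁ = 3701, n₀ = 3644, n = 7345; a·n₀/n = 2613·3644/7345 = 1296.3611; c·n₁/n = 1568·3701/7345 = 790.0841
Stratum 2 (Rural): n₁ = 3596, n₀ = 1364, n = 4960; a·n₀/n = 2726·1364/4960 = 749.6500; c·n₁/n = 505·3596/4960 = 366.1250
RR_MH = (1296.3611 + 749.6500) / (790.0841 + 366.1250) = 2046.0111 / 1156.2091 = 1.76959

1.77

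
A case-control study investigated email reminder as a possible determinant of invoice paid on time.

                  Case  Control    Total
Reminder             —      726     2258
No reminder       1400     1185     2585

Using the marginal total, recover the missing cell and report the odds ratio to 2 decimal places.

1.79

The missing cell is in the exposed row: 2258 − 726 = 1532.
So a = 1532, b = 726, c = 1400, d = 1185.
OR = (a·d)/(b·c) = (1532 × 1185) / (726 × 1400) = 1815420 / 1016400 = 1.78613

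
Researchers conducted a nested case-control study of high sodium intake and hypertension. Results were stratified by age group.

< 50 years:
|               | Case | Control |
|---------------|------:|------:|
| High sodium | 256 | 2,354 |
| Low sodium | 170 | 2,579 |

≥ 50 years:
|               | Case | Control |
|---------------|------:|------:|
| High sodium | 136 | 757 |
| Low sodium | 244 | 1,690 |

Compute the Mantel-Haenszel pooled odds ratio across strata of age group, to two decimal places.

1.46

OR_MH = Σ(aᵢdᵢ/nᵢ) / Σ(bᵢcᵢ/nᵢ), where nᵢ is the stratum total.
Stratum 1 (< 50 years): n = 5359; a·d/n = 256·2579/5359 = 123.1991; b·c/n = 2354·170/5359 = 74.6744
Stratum 2 (≥ 50 years): n = 2827; a·d/n = 136·1690/2827 = 81.3017; b·c/n = 757·244/2827 = 65.3371
OR_MH = (123.1991 + 81.3017) / (74.6744 + 65.3371) = 204.5008 / 140.0115 = 1.46060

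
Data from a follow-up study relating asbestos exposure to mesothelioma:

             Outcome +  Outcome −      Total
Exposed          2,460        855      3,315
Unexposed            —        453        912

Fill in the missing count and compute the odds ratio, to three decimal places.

The missing cell is in the unexposed row: 912 − 453 = 459.
So a = 2460, b = 855, c = 459, d = 453.
OR = (a·d)/(b·c) = (2460 × 453) / (855 × 459) = 1114380 / 392445 = 2.83958

2.840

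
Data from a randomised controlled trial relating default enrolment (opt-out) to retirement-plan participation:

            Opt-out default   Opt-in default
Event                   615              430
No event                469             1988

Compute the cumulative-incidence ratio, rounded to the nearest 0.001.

Reading the table with exposure as columns: a = 615 (Opt-out default, case), b = 469 (Opt-out default, non-case), c = 430 (Opt-in default, case), d = 1988.
Risk in exposed = 615/1084 = 0.56734; risk in unexposed = 430/2418 = 0.17783.
RR = 0.56734 / 0.17783 = 3.19032
The risk among the exposed is 3.19 times that among the unexposed.

3.190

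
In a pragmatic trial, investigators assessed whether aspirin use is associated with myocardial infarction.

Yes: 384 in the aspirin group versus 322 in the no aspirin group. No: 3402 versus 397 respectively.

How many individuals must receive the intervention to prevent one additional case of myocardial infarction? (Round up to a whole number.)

3

Risk in treated group = 384/3786 = 0.10143; risk in control = 322/719 = 0.44784.
Absolute risk reduction = 0.44784 − 0.10143 = 0.34642
NNT = 1 / ARR = 1 / 0.34642 = 2.887 → round up → 3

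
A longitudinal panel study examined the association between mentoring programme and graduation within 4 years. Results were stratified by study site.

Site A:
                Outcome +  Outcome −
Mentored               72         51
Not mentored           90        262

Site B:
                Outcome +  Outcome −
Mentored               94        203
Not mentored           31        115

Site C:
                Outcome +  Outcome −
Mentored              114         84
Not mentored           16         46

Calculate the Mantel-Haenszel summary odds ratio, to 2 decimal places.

2.90

OR_MH = Σ(aᵢdᵢ/nᵢ) / Σ(bᵢcᵢ/nᵢ), where nᵢ is the stratum total.
Stratum 1 (Site A): n = 475; a·d/n = 72·262/475 = 39.7137; b·c/n = 51·90/475 = 9.6632
Stratum 2 (Site B): n = 443; a·d/n = 94·115/443 = 24.4018; b·c/n = 203·31/443 = 14.2054
Stratum 3 (Site C): n = 260; a·d/n = 114·46/260 = 20.1692; b·c/n = 84·16/260 = 5.1692
OR_MH = (39.7137 + 24.4018 + 20.1692) / (9.6632 + 14.2054 + 5.1692) = 84.2847 / 29.0378 = 2.90259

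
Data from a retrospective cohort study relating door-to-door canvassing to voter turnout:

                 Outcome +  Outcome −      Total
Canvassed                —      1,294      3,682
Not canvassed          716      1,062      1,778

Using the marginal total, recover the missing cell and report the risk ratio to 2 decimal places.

The missing cell is in the exposed row: 3682 − 1294 = 2388.
So a = 2388, b = 1294, c = 716, d = 1062.
RR = [a/(a+b)] / [c/(c+d)] = (2388/3682) / (716/1778) = 0.64856/0.40270 = 1.61053

1.61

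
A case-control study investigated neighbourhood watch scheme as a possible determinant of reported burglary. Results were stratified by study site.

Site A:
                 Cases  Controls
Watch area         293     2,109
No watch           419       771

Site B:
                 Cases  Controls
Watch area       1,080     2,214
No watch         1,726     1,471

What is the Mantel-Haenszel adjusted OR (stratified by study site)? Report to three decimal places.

0.369

OR_MH = Σ(aᵢdᵢ/nᵢ) / Σ(bᵢcᵢ/nᵢ), where nᵢ is the stratum total.
Stratum 1 (Site A): n = 3592; a·d/n = 293·771/3592 = 62.8906; b·c/n = 2109·419/3592 = 246.0109
Stratum 2 (Site B): n = 6491; a·d/n = 1080·1471/6491 = 244.7512; b·c/n = 2214·1726/6491 = 588.7173
OR_MH = (62.8906 + 244.7512) / (246.0109 + 588.7173) = 307.6418 / 834.7282 = 0.36855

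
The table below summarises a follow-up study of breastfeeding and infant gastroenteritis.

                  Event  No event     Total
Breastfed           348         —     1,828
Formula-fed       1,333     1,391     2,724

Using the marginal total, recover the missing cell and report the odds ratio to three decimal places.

0.245

The missing cell is in the exposed row: 1828 − 348 = 1480.
So a = 348, b = 1480, c = 1333, d = 1391.
OR = (a·d)/(b·c) = (348 × 1391) / (1480 × 1333) = 484068 / 1972840 = 0.24537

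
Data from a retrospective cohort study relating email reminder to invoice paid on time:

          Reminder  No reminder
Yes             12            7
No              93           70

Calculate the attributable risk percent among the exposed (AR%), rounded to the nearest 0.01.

20.45

Reading the table with exposure as columns: a = 12 (Reminder, case), b = 93 (Reminder, non-case), c = 7 (No reminder, case), d = 70.
Risk in exposed = 12/105 = 0.11429; risk in unexposed = 7/77 = 0.09091.
RR = 0.11429/0.09091 = 1.25714
AR% = (RR − 1)/RR × 100 = (1.25714 − 1)/1.25714 × 100 = 20.4545%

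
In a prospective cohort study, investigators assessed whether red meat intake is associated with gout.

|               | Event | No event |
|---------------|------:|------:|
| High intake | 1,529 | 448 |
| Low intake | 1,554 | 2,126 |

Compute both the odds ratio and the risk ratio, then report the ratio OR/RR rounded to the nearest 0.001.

Cells: a = 1529, b = 448, c = 1554, d = 2126.
OR = (1529·2126)/(448·1554) = 3250654/696192 = 4.66919
Risk in exposed = 1529/1977 = 0.77339; risk in unexposed = 1554/3680 = 0.42228; RR = 1.83146
OR/RR = 4.66919 / 1.83146 = 2.54944
The outcome is not rare, so the OR lies further from 1 than the RR.

2.549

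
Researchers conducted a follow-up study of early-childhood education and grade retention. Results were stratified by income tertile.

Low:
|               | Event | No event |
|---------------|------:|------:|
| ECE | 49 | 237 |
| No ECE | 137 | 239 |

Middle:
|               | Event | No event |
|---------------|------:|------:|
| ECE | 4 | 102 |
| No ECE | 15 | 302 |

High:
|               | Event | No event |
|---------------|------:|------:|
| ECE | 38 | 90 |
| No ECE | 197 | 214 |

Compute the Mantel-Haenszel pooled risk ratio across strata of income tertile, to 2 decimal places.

0.55

RR_MH = Σ(aᵢ·n₀ᵢ/nᵢ) / Σ(cᵢ·n₁ᵢ/nᵢ), with n₁ᵢ = aᵢ+bᵢ (exposed), n₀ᵢ = cᵢ+dᵢ (unexposed), nᵢ = n₁ᵢ+n₀ᵢ.
Stratum 1 (Low): n₁ = 286, n₀ = 376, n = 662; a·n₀/n = 49·376/662 = 27.8308; c·n₁/n = 137·286/662 = 59.1873
Stratum 2 (Middle): n₁ = 106, n₀ = 317, n = 423; a·n₀/n = 4·317/423 = 2.9976; c·n₁/n = 15·106/423 = 3.7589
Stratum 3 (High): n₁ = 128, n₀ = 411, n = 539; a·n₀/n = 38·411/539 = 28.9759; c·n₁/n = 197·128/539 = 46.7829
RR_MH = (27.8308 + 2.9976 + 28.9759) / (59.1873 + 3.7589 + 46.7829) = 59.8043 / 109.7291 = 0.54502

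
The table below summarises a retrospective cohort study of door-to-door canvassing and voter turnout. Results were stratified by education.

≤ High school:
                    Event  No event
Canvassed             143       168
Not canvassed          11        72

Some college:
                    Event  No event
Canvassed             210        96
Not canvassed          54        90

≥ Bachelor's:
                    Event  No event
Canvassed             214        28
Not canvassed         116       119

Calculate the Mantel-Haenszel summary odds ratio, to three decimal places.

OR_MH = Σ(aᵢdᵢ/nᵢ) / Σ(bᵢcᵢ/nᵢ), where nᵢ is the stratum total.
Stratum 1 (≤ High school): n = 394; a·d/n = 143·72/394 = 26.1320; b·c/n = 168·11/394 = 4.6904
Stratum 2 (Some college): n = 450; a·d/n = 210·90/450 = 42.0000; b·c/n = 96·54/450 = 11.5200
Stratum 3 (≥ Bachelor's): n = 477; a·d/n = 214·119/477 = 53.3878; b·c/n = 28·116/477 = 6.8092
OR_MH = (26.1320 + 42.0000 + 53.3878) / (4.6904 + 11.5200 + 6.8092) = 121.5198 / 23.0196 = 5.27898

5.279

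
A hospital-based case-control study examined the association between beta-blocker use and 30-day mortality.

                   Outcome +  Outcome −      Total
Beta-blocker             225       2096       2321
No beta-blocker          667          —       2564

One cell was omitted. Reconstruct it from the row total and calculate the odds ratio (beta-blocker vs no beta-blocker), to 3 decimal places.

The missing cell is in the unexposed row: 2564 − 667 = 1897.
So a = 225, b = 2096, c = 667, d = 1897.
OR = (a·d)/(b·c) = (225 × 1897) / (2096 × 667) = 426825 / 1398032 = 0.30530

0.305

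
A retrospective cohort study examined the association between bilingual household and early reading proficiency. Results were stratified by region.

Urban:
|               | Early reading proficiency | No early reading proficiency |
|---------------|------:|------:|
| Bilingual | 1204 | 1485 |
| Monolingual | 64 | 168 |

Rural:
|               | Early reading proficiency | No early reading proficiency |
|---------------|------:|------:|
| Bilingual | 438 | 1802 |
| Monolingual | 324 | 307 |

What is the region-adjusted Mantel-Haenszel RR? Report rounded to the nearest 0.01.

RR_MH = Σ(aᵢ·n₀ᵢ/nᵢ) / Σ(cᵢ·n₁ᵢ/nᵢ), with n₁ᵢ = aᵢ+bᵢ (exposed), n₀ᵢ = cᵢ+dᵢ (unexposed), nᵢ = n₁ᵢ+n₀ᵢ.
Stratum 1 (Urban): n₁ = 2689, n₀ = 232, n = 2921; a·n₀/n = 1204·232/2921 = 95.6275; c·n₁/n = 64·2689/2921 = 58.9168
Stratum 2 (Rural): n₁ = 2240, n₀ = 631, n = 2871; a·n₀/n = 438·631/2871 = 96.2654; c·n₁/n = 324·2240/2871 = 252.7900
RR_MH = (95.6275 + 96.2654) / (58.9168 + 252.7900) = 191.8929 / 311.7068 = 0.61562

0.62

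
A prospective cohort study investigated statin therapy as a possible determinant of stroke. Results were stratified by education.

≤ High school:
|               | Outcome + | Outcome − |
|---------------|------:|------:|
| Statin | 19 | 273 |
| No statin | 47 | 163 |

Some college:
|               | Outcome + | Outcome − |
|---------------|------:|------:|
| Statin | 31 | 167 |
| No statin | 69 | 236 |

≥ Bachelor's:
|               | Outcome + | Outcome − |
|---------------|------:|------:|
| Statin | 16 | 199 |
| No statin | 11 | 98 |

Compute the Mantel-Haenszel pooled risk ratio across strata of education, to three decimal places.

0.520

RR_MH = Σ(aᵢ·n₀ᵢ/nᵢ) / Σ(cᵢ·n₁ᵢ/nᵢ), with n₁ᵢ = aᵢ+bᵢ (exposed), n₀ᵢ = cᵢ+dᵢ (unexposed), nᵢ = n₁ᵢ+n₀ᵢ.
Stratum 1 (≤ High school): n₁ = 292, n₀ = 210, n = 502; a·n₀/n = 19·210/502 = 7.9482; c·n₁/n = 47·292/502 = 27.3386
Stratum 2 (Some college): n₁ = 198, n₀ = 305, n = 503; a·n₀/n = 31·305/503 = 18.7972; c·n₁/n = 69·198/503 = 27.1610
Stratum 3 (≥ Bachelor's): n₁ = 215, n₀ = 109, n = 324; a·n₀/n = 16·109/324 = 5.3827; c·n₁/n = 11·215/324 = 7.2994
RR_MH = (7.9482 + 18.7972 + 5.3827) / (27.3386 + 27.1610 + 7.2994) = 32.1281 / 61.7991 = 0.51988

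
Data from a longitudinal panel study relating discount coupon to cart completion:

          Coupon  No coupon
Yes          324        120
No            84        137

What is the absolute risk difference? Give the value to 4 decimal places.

0.3272

Reading the table with exposure as columns: a = 324 (Coupon, case), b = 84 (Coupon, non-case), c = 120 (No coupon, case), d = 137.
Risk in exposed = 324/408 = 0.794118; risk in unexposed = 120/257 = 0.466926.
Risk difference = 0.794118 − 0.466926 = 0.327192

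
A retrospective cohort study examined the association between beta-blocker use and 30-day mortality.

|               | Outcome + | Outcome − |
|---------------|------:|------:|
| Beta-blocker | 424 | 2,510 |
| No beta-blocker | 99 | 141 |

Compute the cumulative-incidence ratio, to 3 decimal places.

Cells: a = 424, b = 2510, c = 99, d = 141.
Risk in exposed = 424/2934 = 0.14451; risk in unexposed = 99/240 = 0.41250.
RR = 0.14451 / 0.41250 = 0.35033
The risk is 65% lower among the exposed than among the unexposed.

0.350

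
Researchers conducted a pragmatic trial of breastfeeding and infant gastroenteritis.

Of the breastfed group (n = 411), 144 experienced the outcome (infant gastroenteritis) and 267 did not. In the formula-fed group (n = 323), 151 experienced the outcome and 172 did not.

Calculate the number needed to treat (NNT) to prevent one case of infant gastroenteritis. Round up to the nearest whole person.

9

Risk in treated group = 144/411 = 0.35036; risk in control = 151/323 = 0.46749.
Absolute risk reduction = 0.46749 − 0.35036 = 0.11713
NNT = 1 / ARR = 1 / 0.11713 = 8.538 → round up → 9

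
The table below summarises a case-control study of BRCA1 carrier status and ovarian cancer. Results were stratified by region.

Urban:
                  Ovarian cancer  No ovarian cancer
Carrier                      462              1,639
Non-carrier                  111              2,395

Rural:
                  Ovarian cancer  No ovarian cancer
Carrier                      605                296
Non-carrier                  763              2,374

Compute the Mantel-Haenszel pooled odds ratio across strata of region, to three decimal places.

6.245

OR_MH = Σ(aᵢdᵢ/nᵢ) / Σ(bᵢcᵢ/nᵢ), where nᵢ is the stratum total.
Stratum 1 (Urban): n = 4607; a·d/n = 462·2395/4607 = 240.1758; b·c/n = 1639·111/4607 = 39.4897
Stratum 2 (Rural): n = 4038; a·d/n = 605·2374/4038 = 355.6885; b·c/n = 296·763/4038 = 55.9307
OR_MH = (240.1758 + 355.6885) / (39.4897 + 55.9307) = 595.8643 / 95.4203 = 6.24462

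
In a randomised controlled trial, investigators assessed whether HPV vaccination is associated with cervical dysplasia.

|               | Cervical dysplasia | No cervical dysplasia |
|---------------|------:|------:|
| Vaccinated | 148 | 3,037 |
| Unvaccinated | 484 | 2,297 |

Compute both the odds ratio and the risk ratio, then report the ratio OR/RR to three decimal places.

0.866

Cells: a = 148, b = 3037, c = 484, d = 2297.
OR = (148·2297)/(3037·484) = 339956/1469908 = 0.23128
Risk in exposed = 148/3185 = 0.04647; risk in unexposed = 484/2781 = 0.17404; RR = 0.26700
OR/RR = 0.23128 / 0.26700 = 0.86621
The outcome is not rare, so the OR lies further from 1 than the RR.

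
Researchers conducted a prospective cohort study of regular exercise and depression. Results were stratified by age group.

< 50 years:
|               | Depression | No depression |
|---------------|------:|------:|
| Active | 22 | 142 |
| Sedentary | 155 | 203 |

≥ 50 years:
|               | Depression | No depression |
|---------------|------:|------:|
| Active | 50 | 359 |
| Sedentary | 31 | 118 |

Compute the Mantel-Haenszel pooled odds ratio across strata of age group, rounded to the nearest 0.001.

OR_MH = Σ(aᵢdᵢ/nᵢ) / Σ(bᵢcᵢ/nᵢ), where nᵢ is the stratum total.
Stratum 1 (< 50 years): n = 522; a·d/n = 22·203/522 = 8.5556; b·c/n = 142·155/522 = 42.1648
Stratum 2 (≥ 50 years): n = 558; a·d/n = 50·118/558 = 10.5735; b·c/n = 359·31/558 = 19.9444
OR_MH = (8.5556 + 10.5735) / (42.1648 + 19.9444) = 19.1290 / 62.1092 = 0.30799

0.308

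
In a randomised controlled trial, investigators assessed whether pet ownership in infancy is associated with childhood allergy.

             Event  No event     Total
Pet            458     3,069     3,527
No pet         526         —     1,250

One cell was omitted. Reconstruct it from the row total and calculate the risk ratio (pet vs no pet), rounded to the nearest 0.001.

The missing cell is in the unexposed row: 1250 − 526 = 724.
So a = 458, b = 3069, c = 526, d = 724.
RR = [a/(a+b)] / [c/(c+d)] = (458/3527) / (526/1250) = 0.12986/0.42080 = 0.30859

0.309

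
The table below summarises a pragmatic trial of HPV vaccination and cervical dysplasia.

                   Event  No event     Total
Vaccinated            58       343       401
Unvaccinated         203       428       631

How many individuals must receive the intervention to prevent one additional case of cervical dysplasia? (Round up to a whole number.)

Risk in treated group = 58/401 = 0.14464; risk in control = 203/631 = 0.32171.
Absolute risk reduction = 0.32171 − 0.14464 = 0.17707
NNT = 1 / ARR = 1 / 0.17707 = 5.647 → round up → 6

6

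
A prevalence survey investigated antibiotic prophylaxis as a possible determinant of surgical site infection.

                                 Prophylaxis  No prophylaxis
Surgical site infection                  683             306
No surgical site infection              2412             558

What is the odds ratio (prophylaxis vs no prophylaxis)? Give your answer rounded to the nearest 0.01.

Reading the table with exposure as columns: a = 683 (Prophylaxis, case), b = 2412 (Prophylaxis, non-case), c = 306 (No prophylaxis, case), d = 558.
OR = (a·d)/(b·c) = (683 × 558) / (2412 × 306) = 381114 / 738072 = 0.51636
Exposure is associated with lower odds of surgical site infection (OR = 0.52 < 1).

0.52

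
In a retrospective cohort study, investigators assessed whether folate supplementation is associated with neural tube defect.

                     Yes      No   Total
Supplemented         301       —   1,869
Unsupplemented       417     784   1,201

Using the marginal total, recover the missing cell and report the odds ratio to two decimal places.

0.36

The missing cell is in the exposed row: 1869 − 301 = 1568.
So a = 301, b = 1568, c = 417, d = 784.
OR = (a·d)/(b·c) = (301 × 784) / (1568 × 417) = 235984 / 653856 = 0.36091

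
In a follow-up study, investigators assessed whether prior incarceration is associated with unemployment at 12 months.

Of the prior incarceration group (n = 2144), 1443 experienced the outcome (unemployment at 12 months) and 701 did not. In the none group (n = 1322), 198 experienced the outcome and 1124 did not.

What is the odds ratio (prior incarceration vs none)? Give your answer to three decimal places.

From the description: a = 1443, b = 701, c = 198, d = 1124.
OR = (a·d)/(b·c) = (1443 × 1124) / (701 × 198) = 1621932 / 138798 = 11.68556
The odds of unemployment at 12 months are about 11.69 times as high in the prior incarceration group.

11.686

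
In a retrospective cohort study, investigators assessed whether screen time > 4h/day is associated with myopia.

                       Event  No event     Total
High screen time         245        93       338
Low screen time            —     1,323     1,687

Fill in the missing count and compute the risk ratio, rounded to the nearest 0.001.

The missing cell is in the unexposed row: 1687 − 1323 = 364.
So a = 245, b = 93, c = 364, d = 1323.
RR = [a/(a+b)] / [c/(c+d)] = (245/338) / (364/1687) = 0.72485/0.21577 = 3.35941

3.359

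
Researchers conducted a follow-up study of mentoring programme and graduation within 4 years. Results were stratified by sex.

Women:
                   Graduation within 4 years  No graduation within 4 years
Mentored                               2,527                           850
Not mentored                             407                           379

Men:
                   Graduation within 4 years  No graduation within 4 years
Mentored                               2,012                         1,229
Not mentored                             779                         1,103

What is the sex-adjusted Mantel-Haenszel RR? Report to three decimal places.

1.478

RR_MH = Σ(aᵢ·n₀ᵢ/nᵢ) / Σ(cᵢ·n₁ᵢ/nᵢ), with n₁ᵢ = aᵢ+bᵢ (exposed), n₀ᵢ = cᵢ+dᵢ (unexposed), nᵢ = n₁ᵢ+n₀ᵢ.
Stratum 1 (Women): n₁ = 3377, n₀ = 786, n = 4163; a·n₀/n = 2527·786/4163 = 477.1131; c·n₁/n = 407·3377/4163 = 330.1559
Stratum 2 (Men): n₁ = 3241, n₀ = 1882, n = 5123; a·n₀/n = 2012·1882/5123 = 739.1341; c·n₁/n = 779·3241/5123 = 492.8243
RR_MH = (477.1131 + 739.1341) / (330.1559 + 492.8243) = 1216.2472 / 822.9802 = 1.47786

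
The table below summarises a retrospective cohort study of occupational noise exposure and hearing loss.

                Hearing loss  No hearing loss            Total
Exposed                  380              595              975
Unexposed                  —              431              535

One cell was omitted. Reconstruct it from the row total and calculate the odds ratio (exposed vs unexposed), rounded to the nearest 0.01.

The missing cell is in the unexposed row: 535 − 431 = 104.
So a = 380, b = 595, c = 104, d = 431.
OR = (a·d)/(b·c) = (380 × 431) / (595 × 104) = 163780 / 61880 = 2.64674

2.65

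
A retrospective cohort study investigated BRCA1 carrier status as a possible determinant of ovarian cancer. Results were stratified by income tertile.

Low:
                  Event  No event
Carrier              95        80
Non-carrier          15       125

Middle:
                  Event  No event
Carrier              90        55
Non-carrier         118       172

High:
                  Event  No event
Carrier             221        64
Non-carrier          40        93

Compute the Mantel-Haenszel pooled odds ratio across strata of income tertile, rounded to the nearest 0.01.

OR_MH = Σ(aᵢdᵢ/nᵢ) / Σ(bᵢcᵢ/nᵢ), where nᵢ is the stratum total.
Stratum 1 (Low): n = 315; a·d/n = 95·125/315 = 37.6984; b·c/n = 80·15/315 = 3.8095
Stratum 2 (Middle): n = 435; a·d/n = 90·172/435 = 35.5862; b·c/n = 55·118/435 = 14.9195
Stratum 3 (High): n = 418; a·d/n = 221·93/418 = 49.1699; b·c/n = 64·40/418 = 6.1244
OR_MH = (37.6984 + 35.5862 + 49.1699) / (3.8095 + 14.9195 + 6.1244) = 122.4545 / 24.8535 = 4.92706

4.93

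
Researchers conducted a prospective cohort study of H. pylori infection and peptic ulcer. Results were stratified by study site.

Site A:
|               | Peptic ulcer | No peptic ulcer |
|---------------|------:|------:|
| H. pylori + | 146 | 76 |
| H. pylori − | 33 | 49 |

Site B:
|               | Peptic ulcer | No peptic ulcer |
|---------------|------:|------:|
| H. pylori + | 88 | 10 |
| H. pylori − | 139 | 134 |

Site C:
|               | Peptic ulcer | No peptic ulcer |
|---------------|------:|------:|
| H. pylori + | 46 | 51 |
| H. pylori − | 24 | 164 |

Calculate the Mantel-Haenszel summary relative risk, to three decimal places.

RR_MH = Σ(aᵢ·n₀ᵢ/nᵢ) / Σ(cᵢ·n₁ᵢ/nᵢ), with n₁ᵢ = aᵢ+bᵢ (exposed), n₀ᵢ = cᵢ+dᵢ (unexposed), nᵢ = n₁ᵢ+n₀ᵢ.
Stratum 1 (Site A): n₁ = 222, n₀ = 82, n = 304; a·n₀/n = 146·82/304 = 39.3816; c·n₁/n = 33·222/304 = 24.0987
Stratum 2 (Site B): n₁ = 98, n₀ = 273, n = 371; a·n₀/n = 88·273/371 = 64.7547; c·n₁/n = 139·98/371 = 36.7170
Stratum 3 (Site C): n₁ = 97, n₀ = 188, n = 285; a·n₀/n = 46·188/285 = 30.3439; c·n₁/n = 24·97/285 = 8.1684
RR_MH = (39.3816 + 64.7547 + 30.3439) / (24.0987 + 36.7170 + 8.1684) = 134.4802 / 68.9841 = 1.94944

1.949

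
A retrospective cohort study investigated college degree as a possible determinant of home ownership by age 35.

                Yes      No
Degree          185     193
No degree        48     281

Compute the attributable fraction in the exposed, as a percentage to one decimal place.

Cells: a = 185, b = 193, c = 48, d = 281.
Risk in exposed = 185/378 = 0.48942; risk in unexposed = 48/329 = 0.14590.
RR = 0.48942/0.14590 = 3.35455
AR% = (RR − 1)/RR × 100 = (3.35455 − 1)/3.35455 × 100 = 70.1898%

70.2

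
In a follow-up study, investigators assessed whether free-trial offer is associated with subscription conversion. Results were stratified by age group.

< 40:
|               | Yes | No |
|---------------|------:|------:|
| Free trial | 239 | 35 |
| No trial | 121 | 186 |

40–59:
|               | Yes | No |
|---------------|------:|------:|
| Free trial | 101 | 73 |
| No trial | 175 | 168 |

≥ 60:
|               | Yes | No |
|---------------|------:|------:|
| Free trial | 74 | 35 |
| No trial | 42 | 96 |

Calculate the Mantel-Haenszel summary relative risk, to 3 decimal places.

RR_MH = Σ(aᵢ·n₀ᵢ/nᵢ) / Σ(cᵢ·n₁ᵢ/nᵢ), with n₁ᵢ = aᵢ+bᵢ (exposed), n₀ᵢ = cᵢ+dᵢ (unexposed), nᵢ = n₁ᵢ+n₀ᵢ.
Stratum 1 (< 40): n₁ = 274, n₀ = 307, n = 581; a·n₀/n = 239·307/581 = 126.2874; c·n₁/n = 121·274/581 = 57.0637
Stratum 2 (40–59): n₁ = 174, n₀ = 343, n = 517; a·n₀/n = 101·343/517 = 67.0077; c·n₁/n = 175·174/517 = 58.8975
Stratum 3 (≥ 60): n₁ = 109, n₀ = 138, n = 247; a·n₀/n = 74·138/247 = 41.3441; c·n₁/n = 42·109/247 = 18.5344
RR_MH = (126.2874 + 67.0077 + 41.3441) / (57.0637 + 58.8975 + 18.5344) = 234.6393 / 134.4956 = 1.74459

1.745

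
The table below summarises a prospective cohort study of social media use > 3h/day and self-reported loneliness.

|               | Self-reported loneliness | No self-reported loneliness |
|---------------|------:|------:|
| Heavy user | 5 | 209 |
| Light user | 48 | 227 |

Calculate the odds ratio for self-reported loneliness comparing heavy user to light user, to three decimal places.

0.113

Cells: a = 5, b = 209, c = 48, d = 227.
OR = (a·d)/(b·c) = (5 × 227) / (209 × 48) = 1135 / 10032 = 0.11314
Exposure is associated with lower odds of self-reported loneliness (OR = 0.11 < 1).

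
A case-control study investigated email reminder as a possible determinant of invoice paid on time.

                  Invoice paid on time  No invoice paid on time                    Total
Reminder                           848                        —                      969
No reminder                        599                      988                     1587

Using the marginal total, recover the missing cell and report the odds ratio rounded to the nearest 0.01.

The missing cell is in the exposed row: 969 − 848 = 121.
So a = 848, b = 121, c = 599, d = 988.
OR = (a·d)/(b·c) = (848 × 988) / (121 × 599) = 837824 / 72479 = 11.55954

11.56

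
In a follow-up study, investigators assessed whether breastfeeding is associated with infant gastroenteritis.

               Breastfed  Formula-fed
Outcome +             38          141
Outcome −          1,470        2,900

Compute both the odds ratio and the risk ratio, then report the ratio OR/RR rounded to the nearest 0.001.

0.978

Reading the table with exposure as columns: a = 38 (Breastfed, case), b = 1470 (Breastfed, non-case), c = 141 (Formula-fed, case), d = 2900.
OR = (38·2900)/(1470·141) = 110200/207270 = 0.53167
Risk in exposed = 38/1508 = 0.02520; risk in unexposed = 141/3041 = 0.04637; RR = 0.54347
OR/RR = 0.53167 / 0.54347 = 0.97829
The outcome is rare in both groups, so OR ≈ RR (ratio near 1).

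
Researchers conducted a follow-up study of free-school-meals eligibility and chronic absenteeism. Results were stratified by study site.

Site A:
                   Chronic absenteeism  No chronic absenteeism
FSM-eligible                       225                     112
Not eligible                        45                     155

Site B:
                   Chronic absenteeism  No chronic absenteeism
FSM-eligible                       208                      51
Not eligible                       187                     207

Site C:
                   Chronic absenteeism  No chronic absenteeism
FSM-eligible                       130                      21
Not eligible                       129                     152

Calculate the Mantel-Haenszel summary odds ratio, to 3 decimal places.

5.837

OR_MH = Σ(aᵢdᵢ/nᵢ) / Σ(bᵢcᵢ/nᵢ), where nᵢ is the stratum total.
Stratum 1 (Site A): n = 537; a·d/n = 225·155/537 = 64.9441; b·c/n = 112·45/537 = 9.3855
Stratum 2 (Site B): n = 653; a·d/n = 208·207/653 = 65.9357; b·c/n = 51·187/653 = 14.6049
Stratum 3 (Site C): n = 432; a·d/n = 130·152/432 = 45.7407; b·c/n = 21·129/432 = 6.2708
OR_MH = (64.9441 + 65.9357 + 45.7407) / (9.3855 + 14.6049 + 6.2708) = 176.6206 / 30.2612 = 5.83653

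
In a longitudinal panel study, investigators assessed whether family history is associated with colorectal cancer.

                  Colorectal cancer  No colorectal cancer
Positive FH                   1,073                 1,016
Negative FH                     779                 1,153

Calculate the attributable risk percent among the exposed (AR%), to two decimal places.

21.50

Cells: a = 1073, b = 1016, c = 779, d = 1153.
Risk in exposed = 1073/2089 = 0.51364; risk in unexposed = 779/1932 = 0.40321.
RR = 0.51364/0.40321 = 1.27389
AR% = (RR − 1)/RR × 100 = (1.27389 − 1)/1.27389 × 100 = 21.5001%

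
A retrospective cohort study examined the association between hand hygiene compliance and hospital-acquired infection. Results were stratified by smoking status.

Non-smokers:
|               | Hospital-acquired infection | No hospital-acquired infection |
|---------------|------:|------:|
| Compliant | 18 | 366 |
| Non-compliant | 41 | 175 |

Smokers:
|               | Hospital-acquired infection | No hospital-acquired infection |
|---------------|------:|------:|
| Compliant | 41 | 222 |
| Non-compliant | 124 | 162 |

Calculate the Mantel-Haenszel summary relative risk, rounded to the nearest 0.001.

RR_MH = Σ(aᵢ·n₀ᵢ/nᵢ) / Σ(cᵢ·n₁ᵢ/nᵢ), with n₁ᵢ = aᵢ+bᵢ (exposed), n₀ᵢ = cᵢ+dᵢ (unexposed), nᵢ = n₁ᵢ+n₀ᵢ.
Stratum 1 (Non-smokers): n₁ = 384, n₀ = 216, n = 600; a·n₀/n = 18·216/600 = 6.4800; c·n₁/n = 41·384/600 = 26.2400
Stratum 2 (Smokers): n₁ = 263, n₀ = 286, n = 549; a·n₀/n = 41·286/549 = 21.3588; c·n₁/n = 124·263/549 = 59.4026
RR_MH = (6.4800 + 21.3588) / (26.2400 + 59.4026) = 27.8388 / 85.6426 = 0.32506

0.325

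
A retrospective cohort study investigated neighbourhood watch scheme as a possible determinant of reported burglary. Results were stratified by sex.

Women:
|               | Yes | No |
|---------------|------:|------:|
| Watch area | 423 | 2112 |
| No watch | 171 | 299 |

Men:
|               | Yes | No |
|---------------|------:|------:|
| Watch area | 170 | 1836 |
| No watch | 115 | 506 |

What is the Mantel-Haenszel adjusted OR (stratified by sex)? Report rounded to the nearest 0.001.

OR_MH = Σ(aᵢdᵢ/nᵢ) / Σ(bᵢcᵢ/nᵢ), where nᵢ is the stratum total.
Stratum 1 (Women): n = 3005; a·d/n = 423·299/3005 = 42.0889; b·c/n = 2112·171/3005 = 120.1837
Stratum 2 (Men): n = 2627; a·d/n = 170·506/2627 = 32.7446; b·c/n = 1836·115/2627 = 80.3730
OR_MH = (42.0889 + 32.7446) / (120.1837 + 80.3730) = 74.8334 / 200.5567 = 0.37313

0.373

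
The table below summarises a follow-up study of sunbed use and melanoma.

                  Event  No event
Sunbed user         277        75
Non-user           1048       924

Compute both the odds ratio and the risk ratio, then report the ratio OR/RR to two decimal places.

Cells: a = 277, b = 75, c = 1048, d = 924.
OR = (277·924)/(75·1048) = 255948/78600 = 3.25634
Risk in exposed = 277/352 = 0.78693; risk in unexposed = 1048/1972 = 0.53144; RR = 1.48075
OR/RR = 3.25634 / 1.48075 = 2.19911
The outcome is not rare, so the OR lies further from 1 than the RR.

2.20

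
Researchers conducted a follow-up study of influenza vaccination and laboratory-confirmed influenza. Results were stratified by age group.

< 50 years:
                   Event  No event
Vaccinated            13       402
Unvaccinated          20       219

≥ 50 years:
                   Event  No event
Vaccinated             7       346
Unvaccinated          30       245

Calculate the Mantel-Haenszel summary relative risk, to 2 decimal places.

0.26

RR_MH = Σ(aᵢ·n₀ᵢ/nᵢ) / Σ(cᵢ·n₁ᵢ/nᵢ), with n₁ᵢ = aᵢ+bᵢ (exposed), n₀ᵢ = cᵢ+dᵢ (unexposed), nᵢ = n₁ᵢ+n₀ᵢ.
Stratum 1 (< 50 years): n₁ = 415, n₀ = 239, n = 654; a·n₀/n = 13·239/654 = 4.7508; c·n₁/n = 20·415/654 = 12.6911
Stratum 2 (≥ 50 years): n₁ = 353, n₀ = 275, n = 628; a·n₀/n = 7·275/628 = 3.0653; c·n₁/n = 30·353/628 = 16.8631
RR_MH = (4.7508 + 3.0653) / (12.6911 + 16.8631) = 7.8161 / 29.5542 = 0.26447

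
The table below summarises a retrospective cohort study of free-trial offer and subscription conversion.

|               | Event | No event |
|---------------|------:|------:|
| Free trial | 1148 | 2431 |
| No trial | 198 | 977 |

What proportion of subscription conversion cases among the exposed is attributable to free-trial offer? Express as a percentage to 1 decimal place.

Cells: a = 1148, b = 2431, c = 198, d = 977.
Risk in exposed = 1148/3579 = 0.32076; risk in unexposed = 198/1175 = 0.16851.
RR = 0.32076/0.16851 = 1.90350
AR% = (RR − 1)/RR × 100 = (1.90350 − 1)/1.90350 × 100 = 47.4652%

47.5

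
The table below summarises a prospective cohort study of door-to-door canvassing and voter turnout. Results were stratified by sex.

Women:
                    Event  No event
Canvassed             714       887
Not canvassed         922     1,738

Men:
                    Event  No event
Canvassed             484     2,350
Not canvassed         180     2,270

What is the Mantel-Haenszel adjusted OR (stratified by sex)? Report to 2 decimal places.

1.84

OR_MH = Σ(aᵢdᵢ/nᵢ) / Σ(bᵢcᵢ/nᵢ), where nᵢ is the stratum total.
Stratum 1 (Women): n = 4261; a·d/n = 714·1738/4261 = 291.2302; b·c/n = 887·922/4261 = 191.9301
Stratum 2 (Men): n = 5284; a·d/n = 484·2270/5284 = 207.9258; b·c/n = 2350·180/5284 = 80.0530
OR_MH = (291.2302 + 207.9258) / (191.9301 + 80.0530) = 499.1560 / 271.9831 = 1.83525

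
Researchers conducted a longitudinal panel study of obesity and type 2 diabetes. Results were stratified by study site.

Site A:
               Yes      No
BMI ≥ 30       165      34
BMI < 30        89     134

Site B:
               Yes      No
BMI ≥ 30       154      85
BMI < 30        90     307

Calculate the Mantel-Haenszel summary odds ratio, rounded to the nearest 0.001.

OR_MH = Σ(aᵢdᵢ/nᵢ) / Σ(bᵢcᵢ/nᵢ), where nᵢ is the stratum total.
Stratum 1 (Site A): n = 422; a·d/n = 165·134/422 = 52.3934; b·c/n = 34·89/422 = 7.1706
Stratum 2 (Site B): n = 636; a·d/n = 154·307/636 = 74.3365; b·c/n = 85·90/636 = 12.0283
OR_MH = (52.3934 + 74.3365) / (7.1706 + 12.0283) = 126.7298 / 19.1989 = 6.60088

6.601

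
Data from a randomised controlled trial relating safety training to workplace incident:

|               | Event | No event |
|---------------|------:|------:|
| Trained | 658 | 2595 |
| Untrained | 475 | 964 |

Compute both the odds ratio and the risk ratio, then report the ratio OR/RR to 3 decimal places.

0.840

Cells: a = 658, b = 2595, c = 475, d = 964.
OR = (658·964)/(2595·475) = 634312/1232625 = 0.51460
Risk in exposed = 658/3253 = 0.20227; risk in unexposed = 475/1439 = 0.33009; RR = 0.61279
OR/RR = 0.51460 / 0.61279 = 0.83977
The outcome is not rare, so the OR lies further from 1 than the RR.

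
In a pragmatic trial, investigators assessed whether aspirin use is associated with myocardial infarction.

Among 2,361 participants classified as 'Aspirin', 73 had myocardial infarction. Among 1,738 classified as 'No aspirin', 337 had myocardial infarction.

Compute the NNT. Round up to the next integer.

7

Risk in treated group = 73/2361 = 0.03092; risk in control = 337/1738 = 0.19390.
Absolute risk reduction = 0.19390 − 0.03092 = 0.16298
NNT = 1 / ARR = 1 / 0.16298 = 6.136 → round up → 7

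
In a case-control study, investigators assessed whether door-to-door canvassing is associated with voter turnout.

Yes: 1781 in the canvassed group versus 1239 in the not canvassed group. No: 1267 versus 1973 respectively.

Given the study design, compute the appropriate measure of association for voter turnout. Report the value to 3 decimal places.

2.238

From the description: a = 1781, b = 1267, c = 1239, d = 1973.
This is a case-control study: participants were sampled on outcome status, so risks in the source population cannot be estimated directly — relative risk is not valid here. The odds ratio is the appropriate measure.
OR = (a·d)/(b·c) = (1781 × 1973) / (1267 × 1239) = 3513913 / 1569813 = 2.23843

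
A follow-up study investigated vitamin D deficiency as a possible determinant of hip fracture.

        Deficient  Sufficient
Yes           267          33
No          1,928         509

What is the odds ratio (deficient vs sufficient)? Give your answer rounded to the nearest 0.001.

2.136

Reading the table with exposure as columns: a = 267 (Deficient, case), b = 1928 (Deficient, non-case), c = 33 (Sufficient, case), d = 509.
OR = (a·d)/(b·c) = (267 × 509) / (1928 × 33) = 135903 / 63624 = 2.13603
The odds of hip fracture are about 2.14 times as high in the deficient group.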